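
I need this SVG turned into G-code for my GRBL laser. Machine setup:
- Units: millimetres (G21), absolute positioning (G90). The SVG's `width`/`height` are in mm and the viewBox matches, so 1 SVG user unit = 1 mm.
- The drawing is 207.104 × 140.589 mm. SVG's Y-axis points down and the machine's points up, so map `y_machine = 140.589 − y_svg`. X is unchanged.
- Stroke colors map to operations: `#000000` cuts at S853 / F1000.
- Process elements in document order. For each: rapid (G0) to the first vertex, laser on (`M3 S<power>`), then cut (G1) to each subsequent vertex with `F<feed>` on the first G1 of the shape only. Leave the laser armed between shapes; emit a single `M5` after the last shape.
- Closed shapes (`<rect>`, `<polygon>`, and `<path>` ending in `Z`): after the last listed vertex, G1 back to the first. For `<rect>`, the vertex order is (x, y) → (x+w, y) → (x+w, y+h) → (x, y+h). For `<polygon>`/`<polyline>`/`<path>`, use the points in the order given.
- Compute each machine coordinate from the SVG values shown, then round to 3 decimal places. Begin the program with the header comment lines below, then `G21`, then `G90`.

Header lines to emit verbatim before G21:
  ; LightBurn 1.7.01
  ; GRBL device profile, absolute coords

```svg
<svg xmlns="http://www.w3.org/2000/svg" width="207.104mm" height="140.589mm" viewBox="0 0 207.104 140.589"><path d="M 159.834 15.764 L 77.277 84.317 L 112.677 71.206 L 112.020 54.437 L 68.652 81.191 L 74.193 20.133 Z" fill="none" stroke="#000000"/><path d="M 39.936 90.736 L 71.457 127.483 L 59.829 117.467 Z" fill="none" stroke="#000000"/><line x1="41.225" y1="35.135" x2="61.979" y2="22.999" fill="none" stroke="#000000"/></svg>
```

viewBox `0 0 207.104 140.589` with mm width/height → 1 unit = 1 mm. Flip: y_m = 140.589 − y_svg.

**Shape 1** — `<path>` closed polygon, stroke `#000000` → cut (S853, F1000). Machine vertices: (159.834,124.825) → (77.277,56.272) → (112.677,69.383) → (112.020,86.152) → (68.652,59.398) → (74.193,120.456) → (159.834,124.825). Closed: final G1 returns to the first vertex.

**Shape 2** — `<path>` closed polygon, stroke `#000000` → cut (S853, F1000). Machine vertices: (39.936,49.853) → (71.457,13.106) → (59.829,23.122) → (39.936,49.853). Closed: final G1 returns to the first vertex.

**Shape 3** — `<line>` line segment, stroke `#000000` → cut (S853, F1000). Machine vertices: (41.225,105.454) → (61.979,117.590). Open path.

; LightBurn 1.7.01
; GRBL device profile, absolute coords
G21
G90
G0 X159.834 Y124.825
M3 S853
G1 X77.277 Y56.272 F1000
G1 X112.677 Y69.383
G1 X112.020 Y86.152
G1 X68.652 Y59.398
G1 X74.193 Y120.456
G1 X159.834 Y124.825
G0 X39.936 Y49.853
M3 S853
G1 X71.457 Y13.106 F1000
G1 X59.829 Y23.122
G1 X39.936 Y49.853
G0 X41.225 Y105.454
M3 S853
G1 X61.979 Y117.590 F1000
M5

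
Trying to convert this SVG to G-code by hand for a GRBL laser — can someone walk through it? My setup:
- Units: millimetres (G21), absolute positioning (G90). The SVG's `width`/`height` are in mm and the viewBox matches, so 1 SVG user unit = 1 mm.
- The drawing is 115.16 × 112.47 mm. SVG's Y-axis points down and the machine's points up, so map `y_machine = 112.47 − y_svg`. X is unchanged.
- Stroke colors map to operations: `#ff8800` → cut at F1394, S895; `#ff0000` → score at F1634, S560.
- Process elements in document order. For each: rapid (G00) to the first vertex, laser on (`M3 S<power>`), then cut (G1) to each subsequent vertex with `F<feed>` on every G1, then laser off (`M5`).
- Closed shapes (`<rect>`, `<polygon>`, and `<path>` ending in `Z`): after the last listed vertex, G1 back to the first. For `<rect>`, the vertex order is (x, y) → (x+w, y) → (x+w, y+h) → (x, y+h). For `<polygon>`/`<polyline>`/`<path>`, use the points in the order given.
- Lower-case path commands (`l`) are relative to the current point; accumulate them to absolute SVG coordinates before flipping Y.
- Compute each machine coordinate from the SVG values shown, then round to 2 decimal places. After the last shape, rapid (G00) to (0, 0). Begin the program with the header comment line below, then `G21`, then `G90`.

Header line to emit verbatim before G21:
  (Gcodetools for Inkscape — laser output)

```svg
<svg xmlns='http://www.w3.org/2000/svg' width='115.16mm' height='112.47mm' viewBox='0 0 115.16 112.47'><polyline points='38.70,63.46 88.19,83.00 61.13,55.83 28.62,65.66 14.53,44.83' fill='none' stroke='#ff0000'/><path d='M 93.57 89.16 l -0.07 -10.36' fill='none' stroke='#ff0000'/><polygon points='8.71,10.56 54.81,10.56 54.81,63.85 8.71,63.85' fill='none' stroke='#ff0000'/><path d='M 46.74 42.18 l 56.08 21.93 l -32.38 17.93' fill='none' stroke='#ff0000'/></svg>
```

(Gcodetools for Inkscape — laser output)
G21
G90
G00 X38.70 Y49.01
M3 S560
G1 X88.19 Y29.47 F1634
G1 X61.13 Y56.64 F1634
G1 X28.62 Y46.81 F1634
G1 X14.53 Y67.64 F1634
M5
G00 X93.57 Y23.31
M3 S560
G1 X93.50 Y33.67 F1634
M5
G00 X8.71 Y101.91
M3 S560
G1 X54.81 Y101.91 F1634
G1 X54.81 Y48.62 F1634
G1 X8.71 Y48.62 F1634
G1 X8.71 Y101.91 F1634
M5
G00 X46.74 Y70.29
M3 S560
G1 X102.82 Y48.36 F1634
G1 X70.44 Y30.43 F1634
M5
G00 X0.00 Y0.00

viewBox `0 0 115.16 112.47` with mm width/height → 1 unit = 1 mm. Flip: y_m = 112.47 − y_svg.

**Shape 1** — `<polyline>` open polyline, stroke `#ff0000` → score (S560, F1634). Machine vertices: (38.70,49.01) → (88.19,29.47) → (61.13,56.64) → (28.62,46.81) → (14.53,67.64). Open path.

**Shape 2** — `<path>` line segment, stroke `#ff0000` → score (S560, F1634). Machine vertices: (93.57,23.31) → (93.50,33.67). Open path.

**Shape 3** — `<polygon>` rectangle, stroke `#ff0000` → score (S560, F1634). Machine vertices: (8.71,101.91) → (54.81,101.91) → (54.81,48.62) → (8.71,48.62) → (8.71,101.91). Closed: final G1 returns to the first vertex.

**Shape 4** — `<path>` open polyline, stroke `#ff0000` → score (S560, F1634). Machine vertices: (46.74,70.29) → (102.82,48.36) → (70.44,30.43). Open path.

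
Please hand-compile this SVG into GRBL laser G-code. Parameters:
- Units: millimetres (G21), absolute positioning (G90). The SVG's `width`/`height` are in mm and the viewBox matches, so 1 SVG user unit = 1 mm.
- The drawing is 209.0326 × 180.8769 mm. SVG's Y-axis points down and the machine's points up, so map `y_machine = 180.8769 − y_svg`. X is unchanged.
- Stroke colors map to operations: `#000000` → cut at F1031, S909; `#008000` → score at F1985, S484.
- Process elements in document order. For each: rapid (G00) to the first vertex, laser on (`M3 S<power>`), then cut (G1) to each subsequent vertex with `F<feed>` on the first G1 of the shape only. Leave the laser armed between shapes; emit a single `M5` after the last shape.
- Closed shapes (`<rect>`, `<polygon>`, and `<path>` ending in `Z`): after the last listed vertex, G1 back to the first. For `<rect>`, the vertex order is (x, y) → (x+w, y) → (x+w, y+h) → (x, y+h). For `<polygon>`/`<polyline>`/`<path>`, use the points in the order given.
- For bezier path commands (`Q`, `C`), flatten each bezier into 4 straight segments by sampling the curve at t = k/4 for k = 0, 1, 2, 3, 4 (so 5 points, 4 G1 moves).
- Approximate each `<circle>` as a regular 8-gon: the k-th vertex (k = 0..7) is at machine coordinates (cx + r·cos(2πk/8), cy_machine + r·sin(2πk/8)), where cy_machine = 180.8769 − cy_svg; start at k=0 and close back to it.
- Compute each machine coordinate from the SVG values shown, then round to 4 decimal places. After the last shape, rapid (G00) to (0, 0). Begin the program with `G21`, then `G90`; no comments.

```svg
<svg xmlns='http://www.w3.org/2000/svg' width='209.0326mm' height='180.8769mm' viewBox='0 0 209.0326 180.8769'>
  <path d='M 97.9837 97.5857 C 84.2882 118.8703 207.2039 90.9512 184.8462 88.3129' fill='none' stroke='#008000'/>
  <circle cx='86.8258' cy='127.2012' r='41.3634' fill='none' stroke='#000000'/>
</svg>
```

1 u = 1 mm; y_m = 180.8769 − y.

[1] `<path>` cubic bezier, #008000→score S484 F1985: (97.9837,83.2912) → (108.9222,75.3896) → (144.6633,78.9565) → (178.7802,87.0089) → (184.8462,92.5640)

[2] `<circle>` circle, #000000→cut S909 F1031: (128.1892,53.6757) → (116.0741,82.9240) → (86.8258,95.0391) → (57.5775,82.9240) → (45.4624,53.6757) → (57.5775,24.4274) → (86.8258,12.3123) → (116.0741,24.4274) → (128.1892,53.6757) (closed)

G21
G90
G00 X97.9837 Y83.2912
M3 S484
G1 X108.9222 Y75.3896 F1985
G1 X144.6633 Y78.9565
G1 X178.7802 Y87.0089
G1 X184.8462 Y92.5640
G00 X128.1892 Y53.6757
M3 S909
G1 X116.0741 Y82.9240 F1031
G1 X86.8258 Y95.0391
G1 X57.5775 Y82.9240
G1 X45.4624 Y53.6757
G1 X57.5775 Y24.4274
G1 X86.8258 Y12.3123
G1 X116.0741 Y24.4274
G1 X128.1892 Y53.6757
M5
G00 X0.0000 Y0.0000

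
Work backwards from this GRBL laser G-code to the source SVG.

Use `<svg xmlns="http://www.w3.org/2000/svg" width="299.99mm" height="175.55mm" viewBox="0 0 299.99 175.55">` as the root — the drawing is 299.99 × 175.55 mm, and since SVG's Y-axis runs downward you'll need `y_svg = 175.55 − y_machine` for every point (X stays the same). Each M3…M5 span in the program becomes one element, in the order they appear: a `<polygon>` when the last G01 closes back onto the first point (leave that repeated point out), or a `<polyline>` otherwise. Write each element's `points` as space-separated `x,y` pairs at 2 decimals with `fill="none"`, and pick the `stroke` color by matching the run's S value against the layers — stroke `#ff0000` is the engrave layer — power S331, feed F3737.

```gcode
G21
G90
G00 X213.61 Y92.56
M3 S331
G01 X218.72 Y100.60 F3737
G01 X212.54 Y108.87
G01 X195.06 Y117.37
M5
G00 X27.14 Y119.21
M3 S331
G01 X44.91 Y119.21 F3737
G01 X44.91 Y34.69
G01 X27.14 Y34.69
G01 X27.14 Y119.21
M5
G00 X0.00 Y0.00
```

y_svg = 175.55 − y_m. Every run uses S331, so all elements get stroke `#ff0000` (engrave).

[1] open run; points: 213.61,82.99 218.72,74.95 212.54,66.68 195.06,58.18

[2] closed run; points: 27.14,56.34 44.91,56.34 44.91,140.86 27.14,140.86

<svg xmlns="http://www.w3.org/2000/svg" width="299.99mm" height="175.55mm" viewBox="0 0 299.99 175.55">
  <polyline points="213.61,82.99 218.72,74.95 212.54,66.68 195.06,58.18" fill="none" stroke="#ff0000"/>
  <polygon points="27.14,56.34 44.91,56.34 44.91,140.86 27.14,140.86" fill="none" stroke="#ff0000"/>
</svg>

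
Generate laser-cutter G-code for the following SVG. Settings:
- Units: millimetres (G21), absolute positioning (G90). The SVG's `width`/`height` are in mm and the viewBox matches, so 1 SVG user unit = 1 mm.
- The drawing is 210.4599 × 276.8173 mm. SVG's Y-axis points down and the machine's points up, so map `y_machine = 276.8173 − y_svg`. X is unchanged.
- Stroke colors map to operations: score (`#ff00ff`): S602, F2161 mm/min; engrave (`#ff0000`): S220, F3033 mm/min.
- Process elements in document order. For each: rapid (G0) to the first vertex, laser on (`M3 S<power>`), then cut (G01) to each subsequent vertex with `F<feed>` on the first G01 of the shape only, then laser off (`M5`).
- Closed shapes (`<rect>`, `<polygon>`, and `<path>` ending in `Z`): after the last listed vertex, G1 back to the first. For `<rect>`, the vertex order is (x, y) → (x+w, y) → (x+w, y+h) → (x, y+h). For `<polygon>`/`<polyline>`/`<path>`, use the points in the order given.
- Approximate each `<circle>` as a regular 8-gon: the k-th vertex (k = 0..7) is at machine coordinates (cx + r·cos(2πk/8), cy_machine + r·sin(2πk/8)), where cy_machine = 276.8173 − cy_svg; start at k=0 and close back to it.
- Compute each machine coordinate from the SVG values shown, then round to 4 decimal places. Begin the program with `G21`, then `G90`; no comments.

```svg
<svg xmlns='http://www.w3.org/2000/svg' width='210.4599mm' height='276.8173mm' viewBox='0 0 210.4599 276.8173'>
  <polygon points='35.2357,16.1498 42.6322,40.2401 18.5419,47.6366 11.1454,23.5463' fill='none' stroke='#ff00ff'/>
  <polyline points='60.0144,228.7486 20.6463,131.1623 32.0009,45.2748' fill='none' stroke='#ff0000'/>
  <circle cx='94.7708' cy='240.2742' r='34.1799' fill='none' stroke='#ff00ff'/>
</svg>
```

1 u = 1 mm; y_m = 276.8173 − y.

[1] `<polygon>` regular polygon, #ff00ff→score S602 F2161: (35.2357,260.6675) → (42.6322,236.5772) → (18.5419,229.1807) → (11.1454,253.2710) → (35.2357,260.6675) (closed)

[2] `<polyline>` open polyline, #ff0000→engrave S220 F3033: (60.0144,48.0687) → (20.6463,145.6550) → (32.0009,231.5425)

[3] `<circle>` circle, #ff00ff→score S602 F2161: (128.9507,36.5431) → (118.9396,60.7119) → (94.7708,70.7230) → (70.6020,60.7119) → (60.5909,36.5431) → (70.6020,12.3743) → (94.7708,2.3632) → (118.9396,12.3743) → (128.9507,36.5431) (closed)

G21
G90
G0 X35.2357 Y260.6675
M3 S602
G01 X42.6322 Y236.5772 F2161
G01 X18.5419 Y229.1807
G01 X11.1454 Y253.2710
G01 X35.2357 Y260.6675
M5
G0 X60.0144 Y48.0687
M3 S220
G01 X20.6463 Y145.6550 F3033
G01 X32.0009 Y231.5425
M5
G0 X128.9507 Y36.5431
M3 S602
G01 X118.9396 Y60.7119 F2161
G01 X94.7708 Y70.7230
G01 X70.6020 Y60.7119
G01 X60.5909 Y36.5431
G01 X70.6020 Y12.3743
G01 X94.7708 Y2.3632
G01 X118.9396 Y12.3743
G01 X128.9507 Y36.5431
M5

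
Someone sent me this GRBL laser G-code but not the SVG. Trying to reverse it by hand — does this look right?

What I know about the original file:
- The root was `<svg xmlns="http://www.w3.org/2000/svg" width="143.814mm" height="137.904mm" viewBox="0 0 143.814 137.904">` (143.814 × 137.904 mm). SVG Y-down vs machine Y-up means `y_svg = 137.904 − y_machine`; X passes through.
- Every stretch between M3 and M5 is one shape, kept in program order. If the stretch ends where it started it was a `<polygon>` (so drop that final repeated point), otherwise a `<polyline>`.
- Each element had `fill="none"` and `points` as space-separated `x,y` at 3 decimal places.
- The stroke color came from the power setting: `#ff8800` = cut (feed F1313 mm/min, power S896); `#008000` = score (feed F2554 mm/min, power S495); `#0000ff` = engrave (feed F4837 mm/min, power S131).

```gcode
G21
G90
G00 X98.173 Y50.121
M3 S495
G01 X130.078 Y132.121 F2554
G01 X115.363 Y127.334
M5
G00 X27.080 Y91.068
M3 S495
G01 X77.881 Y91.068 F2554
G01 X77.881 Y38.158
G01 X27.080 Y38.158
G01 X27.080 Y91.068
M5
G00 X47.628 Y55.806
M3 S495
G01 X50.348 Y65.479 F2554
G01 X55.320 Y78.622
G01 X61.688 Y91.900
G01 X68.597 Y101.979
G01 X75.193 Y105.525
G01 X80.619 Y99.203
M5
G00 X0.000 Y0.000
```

y_svg = 137.904 − y_m. Every run uses S495, so all elements get stroke `#008000` (score).

[1] open run; points: 98.173,87.783 130.078,5.783 115.363,10.570

[2] closed run; points: 27.080,46.836 77.881,46.836 77.881,99.746 27.080,99.746

[3] open run; points: 47.628,82.098 50.348,72.425 55.320,59.282 61.688,46.004 68.597,35.925 75.193,32.379 80.619,38.701

<svg xmlns="http://www.w3.org/2000/svg" width="143.814mm" height="137.904mm" viewBox="0 0 143.814 137.904">
  <polyline points="98.173,87.783 130.078,5.783 115.363,10.570" fill="none" stroke="#008000"/>
  <polygon points="27.080,46.836 77.881,46.836 77.881,99.746 27.080,99.746" fill="none" stroke="#008000"/>
  <polyline points="47.628,82.098 50.348,72.425 55.320,59.282 61.688,46.004 68.597,35.925 75.193,32.379 80.619,38.701" fill="none" stroke="#008000"/>
</svg>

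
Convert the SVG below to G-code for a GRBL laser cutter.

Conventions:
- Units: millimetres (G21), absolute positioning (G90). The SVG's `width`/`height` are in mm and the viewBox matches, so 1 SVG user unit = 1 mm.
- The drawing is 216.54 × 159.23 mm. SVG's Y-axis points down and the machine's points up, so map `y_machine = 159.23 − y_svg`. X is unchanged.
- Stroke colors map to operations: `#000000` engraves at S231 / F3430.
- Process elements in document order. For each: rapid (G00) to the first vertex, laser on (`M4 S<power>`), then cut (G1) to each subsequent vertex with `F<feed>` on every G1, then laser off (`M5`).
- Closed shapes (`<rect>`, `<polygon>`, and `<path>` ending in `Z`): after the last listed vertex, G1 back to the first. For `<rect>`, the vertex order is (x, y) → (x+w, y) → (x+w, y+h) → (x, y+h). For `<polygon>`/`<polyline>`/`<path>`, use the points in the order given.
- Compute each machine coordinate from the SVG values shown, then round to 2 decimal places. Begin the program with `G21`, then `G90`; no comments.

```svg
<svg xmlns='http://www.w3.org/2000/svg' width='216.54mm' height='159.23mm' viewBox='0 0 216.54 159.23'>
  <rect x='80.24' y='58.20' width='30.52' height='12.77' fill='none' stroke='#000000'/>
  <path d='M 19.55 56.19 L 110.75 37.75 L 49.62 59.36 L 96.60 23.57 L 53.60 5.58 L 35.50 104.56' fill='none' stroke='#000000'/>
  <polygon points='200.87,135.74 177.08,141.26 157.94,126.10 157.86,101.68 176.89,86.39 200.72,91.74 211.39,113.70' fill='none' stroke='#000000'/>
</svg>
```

viewBox `0 0 216.54 159.23` with mm width/height → 1 unit = 1 mm. Flip: y_m = 159.23 − y_svg.

**Shape 1** — `<rect>` rectangle, stroke `#000000` → engrave (S231, F3430). Machine vertices: (80.24,101.03) → (110.76,101.03) → (110.76,88.26) → (80.24,88.26) → (80.24,101.03). Closed: final G1 returns to the first vertex.

**Shape 2** — `<path>` open polyline, stroke `#000000` → engrave (S231, F3430). Machine vertices: (19.55,103.04) → (110.75,121.48) → (49.62,99.87) → (96.60,135.66) → (53.60,153.65) → (35.50,54.67). Open path.

**Shape 3** — `<polygon>` regular polygon, stroke `#000000` → engrave (S231, F3430). Machine vertices: (200.87,23.49) → (177.08,17.97) → (157.94,33.13) → (157.86,57.55) → (176.89,72.84) → (200.72,67.49) → (211.39,45.53) → (200.87,23.49). Closed: final G1 returns to the first vertex.

G21
G90
G00 X80.24 Y101.03
M4 S231
G1 X110.76 Y101.03 F3430
G1 X110.76 Y88.26 F3430
G1 X80.24 Y88.26 F3430
G1 X80.24 Y101.03 F3430
M5
G00 X19.55 Y103.04
M4 S231
G1 X110.75 Y121.48 F3430
G1 X49.62 Y99.87 F3430
G1 X96.60 Y135.66 F3430
G1 X53.60 Y153.65 F3430
G1 X35.50 Y54.67 F3430
M5
G00 X200.87 Y23.49
M4 S231
G1 X177.08 Y17.97 F3430
G1 X157.94 Y33.13 F3430
G1 X157.86 Y57.55 F3430
G1 X176.89 Y72.84 F3430
G1 X200.72 Y67.49 F3430
G1 X211.39 Y45.53 F3430
G1 X200.87 Y23.49 F3430
M5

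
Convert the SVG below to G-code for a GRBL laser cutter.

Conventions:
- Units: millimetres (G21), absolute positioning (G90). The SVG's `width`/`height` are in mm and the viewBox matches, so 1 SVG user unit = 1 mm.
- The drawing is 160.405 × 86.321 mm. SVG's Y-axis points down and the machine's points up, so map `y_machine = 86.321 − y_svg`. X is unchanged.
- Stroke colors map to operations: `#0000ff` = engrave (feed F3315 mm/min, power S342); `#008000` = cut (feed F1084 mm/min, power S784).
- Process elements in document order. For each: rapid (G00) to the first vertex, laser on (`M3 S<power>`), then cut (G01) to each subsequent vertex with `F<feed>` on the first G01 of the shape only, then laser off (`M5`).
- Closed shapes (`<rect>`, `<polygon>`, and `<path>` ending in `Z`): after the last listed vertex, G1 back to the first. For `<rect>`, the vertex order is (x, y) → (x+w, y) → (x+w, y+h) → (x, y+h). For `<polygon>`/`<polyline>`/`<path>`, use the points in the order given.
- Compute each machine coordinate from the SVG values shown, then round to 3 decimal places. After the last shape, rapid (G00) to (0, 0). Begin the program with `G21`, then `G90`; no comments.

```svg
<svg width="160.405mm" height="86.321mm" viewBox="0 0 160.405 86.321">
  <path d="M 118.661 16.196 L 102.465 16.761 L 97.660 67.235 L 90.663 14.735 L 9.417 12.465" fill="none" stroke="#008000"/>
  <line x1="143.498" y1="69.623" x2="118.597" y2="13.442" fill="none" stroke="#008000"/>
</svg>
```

viewBox `0 0 160.405 86.321` with mm width/height → 1 unit = 1 mm. Flip: y_m = 86.321 − y_svg.

**Shape 1** — `<path>` open polyline, stroke `#008000` → cut (S784, F1084). Machine vertices: (118.661,70.125) → (102.465,69.560) → (97.660,19.086) → (90.663,71.586) → (9.417,73.856). Open path.

**Shape 2** — `<line>` line segment, stroke `#008000` → cut (S784, F1084). Machine vertices: (143.498,16.698) → (118.597,72.879). Open path.

G21
G90
G00 X118.661 Y70.125
M3 S784
G01 X102.465 Y69.560 F1084
G01 X97.660 Y19.086
G01 X90.663 Y71.586
G01 X9.417 Y73.856
M5
G00 X143.498 Y16.698
M3 S784
G01 X118.597 Y72.879 F1084
M5
G00 X0.000 Y0.000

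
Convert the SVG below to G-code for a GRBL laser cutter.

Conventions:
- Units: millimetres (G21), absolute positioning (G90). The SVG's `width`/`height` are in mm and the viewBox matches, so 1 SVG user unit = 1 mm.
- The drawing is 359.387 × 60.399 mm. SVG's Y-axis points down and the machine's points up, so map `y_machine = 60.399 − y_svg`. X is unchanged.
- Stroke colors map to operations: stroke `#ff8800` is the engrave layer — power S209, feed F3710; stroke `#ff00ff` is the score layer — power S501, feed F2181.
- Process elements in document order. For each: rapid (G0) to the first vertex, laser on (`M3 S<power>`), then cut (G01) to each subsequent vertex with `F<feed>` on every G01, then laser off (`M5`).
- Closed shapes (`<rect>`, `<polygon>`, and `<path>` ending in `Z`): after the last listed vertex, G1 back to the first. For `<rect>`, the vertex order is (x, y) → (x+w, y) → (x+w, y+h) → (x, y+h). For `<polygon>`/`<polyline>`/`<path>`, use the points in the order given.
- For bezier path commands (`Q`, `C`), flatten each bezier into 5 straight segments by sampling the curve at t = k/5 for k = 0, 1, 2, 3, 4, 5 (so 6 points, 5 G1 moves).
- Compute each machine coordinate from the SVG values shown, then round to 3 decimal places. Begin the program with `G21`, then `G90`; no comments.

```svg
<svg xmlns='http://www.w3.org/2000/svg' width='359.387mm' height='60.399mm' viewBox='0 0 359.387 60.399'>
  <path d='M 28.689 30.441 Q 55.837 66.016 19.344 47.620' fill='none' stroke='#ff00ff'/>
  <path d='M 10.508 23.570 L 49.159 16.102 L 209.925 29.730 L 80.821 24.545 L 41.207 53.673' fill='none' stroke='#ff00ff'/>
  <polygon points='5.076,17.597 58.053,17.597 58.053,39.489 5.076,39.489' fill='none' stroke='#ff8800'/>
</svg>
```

G21
G90
G0 X28.689 Y29.958
M3 S501
G01 X37.003 Y17.887 F2181
G01 X40.225 Y10.133 F2181
G01 X38.356 Y6.698 F2181
G01 X31.396 Y7.579 F2181
G01 X19.344 Y12.779 F2181
M5
G0 X10.508 Y36.829
M3 S501
G01 X49.159 Y44.297 F2181
G01 X209.925 Y30.669 F2181
G01 X80.821 Y35.854 F2181
G01 X41.207 Y6.726 F2181
M5
G0 X5.076 Y42.802
M3 S209
G01 X58.053 Y42.802 F3710
G01 X58.053 Y20.910 F3710
G01 X5.076 Y20.910 F3710
G01 X5.076 Y42.802 F3710
M5

1 u = 1 mm; y_m = 60.399 − y.

[1] `<path>` quadratic bezier, #ff00ff→score S501 F2181: (28.689,29.958) → (37.003,17.887) → (40.225,10.133) → (38.356,6.698) → (31.396,7.579) → (19.344,12.779)

[2] `<path>` open polyline, #ff00ff→score S501 F2181: (10.508,36.829) → (49.159,44.297) → (209.925,30.669) → (80.821,35.854) → (41.207,6.726)

[3] `<polygon>` rectangle, #ff8800→engrave S209 F3710: (5.076,42.802) → (58.053,42.802) → (58.053,20.910) → (5.076,20.910) → (5.076,42.802) (closed)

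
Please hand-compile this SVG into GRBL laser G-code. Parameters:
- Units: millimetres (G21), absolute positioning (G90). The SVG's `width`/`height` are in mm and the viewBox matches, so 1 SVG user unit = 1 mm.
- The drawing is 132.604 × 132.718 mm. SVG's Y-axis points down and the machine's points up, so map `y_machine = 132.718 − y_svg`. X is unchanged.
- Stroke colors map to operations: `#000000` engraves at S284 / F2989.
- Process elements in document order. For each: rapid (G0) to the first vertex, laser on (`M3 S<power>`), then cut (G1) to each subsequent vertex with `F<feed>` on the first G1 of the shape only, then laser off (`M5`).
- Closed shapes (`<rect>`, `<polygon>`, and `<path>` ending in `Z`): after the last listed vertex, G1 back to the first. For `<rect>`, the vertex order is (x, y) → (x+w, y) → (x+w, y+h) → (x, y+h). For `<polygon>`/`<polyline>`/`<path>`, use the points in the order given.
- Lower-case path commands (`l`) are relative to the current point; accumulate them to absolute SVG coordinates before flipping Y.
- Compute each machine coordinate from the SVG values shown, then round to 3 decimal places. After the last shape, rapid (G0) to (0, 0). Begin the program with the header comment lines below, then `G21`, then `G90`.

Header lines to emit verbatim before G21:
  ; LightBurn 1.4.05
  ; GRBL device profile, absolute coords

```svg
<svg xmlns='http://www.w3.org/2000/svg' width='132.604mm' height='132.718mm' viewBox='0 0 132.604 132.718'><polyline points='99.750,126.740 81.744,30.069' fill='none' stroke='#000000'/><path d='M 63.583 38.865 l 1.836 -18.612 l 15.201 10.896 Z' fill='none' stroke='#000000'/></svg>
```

viewBox `0 0 132.604 132.718` with mm width/height → 1 unit = 1 mm. Flip: y_m = 132.718 − y_svg.

**Shape 1** — `<polyline>` line segment, stroke `#000000` → engrave (S284, F2989). Machine vertices: (99.750,5.978) → (81.744,102.649). Open path.

**Shape 2** — `<path>` regular polygon, stroke `#000000` → engrave (S284, F2989). Machine vertices: (63.583,93.853) → (65.419,112.465) → (80.620,101.569) → (63.583,93.853). Closed: final G1 returns to the first vertex.

; LightBurn 1.4.05
; GRBL device profile, absolute coords
G21
G90
G0 X99.750 Y5.978
M3 S284
G1 X81.744 Y102.649 F2989
M5
G0 X63.583 Y93.853
M3 S284
G1 X65.419 Y112.465 F2989
G1 X80.620 Y101.569
G1 X63.583 Y93.853
M5
G0 X0.000 Y0.000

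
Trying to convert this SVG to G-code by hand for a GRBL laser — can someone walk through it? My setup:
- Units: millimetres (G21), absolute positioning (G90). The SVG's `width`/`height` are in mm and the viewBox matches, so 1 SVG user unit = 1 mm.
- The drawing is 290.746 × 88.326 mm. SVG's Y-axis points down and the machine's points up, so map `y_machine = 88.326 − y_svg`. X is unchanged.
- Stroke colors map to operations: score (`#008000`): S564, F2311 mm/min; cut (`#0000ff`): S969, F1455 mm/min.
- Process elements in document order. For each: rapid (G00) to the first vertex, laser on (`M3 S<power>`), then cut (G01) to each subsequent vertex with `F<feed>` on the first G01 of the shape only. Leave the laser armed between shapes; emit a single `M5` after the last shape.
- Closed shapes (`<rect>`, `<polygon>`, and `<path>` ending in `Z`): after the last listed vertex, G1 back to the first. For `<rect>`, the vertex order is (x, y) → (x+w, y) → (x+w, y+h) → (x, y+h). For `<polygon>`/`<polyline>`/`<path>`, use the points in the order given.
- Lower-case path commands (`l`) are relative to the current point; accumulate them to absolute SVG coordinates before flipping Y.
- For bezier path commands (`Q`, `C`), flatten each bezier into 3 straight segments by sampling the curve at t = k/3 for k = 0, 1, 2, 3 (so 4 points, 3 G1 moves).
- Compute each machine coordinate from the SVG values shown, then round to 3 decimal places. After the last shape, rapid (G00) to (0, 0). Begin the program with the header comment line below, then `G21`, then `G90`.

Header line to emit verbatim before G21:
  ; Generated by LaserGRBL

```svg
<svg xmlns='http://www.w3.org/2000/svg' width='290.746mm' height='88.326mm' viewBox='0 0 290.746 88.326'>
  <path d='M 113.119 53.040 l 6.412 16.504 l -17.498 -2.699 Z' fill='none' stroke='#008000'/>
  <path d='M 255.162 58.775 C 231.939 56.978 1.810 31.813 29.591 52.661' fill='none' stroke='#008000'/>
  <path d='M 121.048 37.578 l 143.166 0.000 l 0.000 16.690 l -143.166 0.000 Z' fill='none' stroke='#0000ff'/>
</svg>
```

; Generated by LaserGRBL
G21
G90
G00 X113.119 Y35.286
M3 S564
G01 X119.531 Y18.782 F2311
G01 X102.033 Y21.481
G01 X113.119 Y35.286
G00 X255.162 Y29.551
M3 S564
G01 X180.186 Y36.568 F2311
G01 X70.565 Y43.745
G01 X29.591 Y35.665
G00 X121.048 Y50.748
M3 S969
G01 X264.214 Y50.748 F1455
G01 X264.214 Y34.058
G01 X121.048 Y34.058
G01 X121.048 Y50.748
M5
G00 X0.000 Y0.000

Since the viewBox matches the mm dimensions, user units are millimetres directly. The only transform is the Y-flip y_m = 88.326 − y_svg.

Shape 1 is a regular polygon drawn with `<path>`. Its stroke #008000 means score at S564, F2311. After flipping Y the toolpath is (113.119,35.286) → (119.531,18.782) → (102.033,21.481) → (113.119,35.286), returning to the start.

Shape 2 is a cubic bezier drawn with `<path>`. Its stroke #008000 means score at S564, F2311. After flipping Y the toolpath is (255.162,29.551) → (180.186,36.568) → (70.565,43.745) → (29.591,35.665).

Shape 3 is a rectangle drawn with `<path>`. Its stroke #0000ff means cut at S969, F1455. After flipping Y the toolpath is (121.048,50.748) → (264.214,50.748) → (264.214,34.058) → (121.048,34.058) → (121.048,50.748), returning to the start.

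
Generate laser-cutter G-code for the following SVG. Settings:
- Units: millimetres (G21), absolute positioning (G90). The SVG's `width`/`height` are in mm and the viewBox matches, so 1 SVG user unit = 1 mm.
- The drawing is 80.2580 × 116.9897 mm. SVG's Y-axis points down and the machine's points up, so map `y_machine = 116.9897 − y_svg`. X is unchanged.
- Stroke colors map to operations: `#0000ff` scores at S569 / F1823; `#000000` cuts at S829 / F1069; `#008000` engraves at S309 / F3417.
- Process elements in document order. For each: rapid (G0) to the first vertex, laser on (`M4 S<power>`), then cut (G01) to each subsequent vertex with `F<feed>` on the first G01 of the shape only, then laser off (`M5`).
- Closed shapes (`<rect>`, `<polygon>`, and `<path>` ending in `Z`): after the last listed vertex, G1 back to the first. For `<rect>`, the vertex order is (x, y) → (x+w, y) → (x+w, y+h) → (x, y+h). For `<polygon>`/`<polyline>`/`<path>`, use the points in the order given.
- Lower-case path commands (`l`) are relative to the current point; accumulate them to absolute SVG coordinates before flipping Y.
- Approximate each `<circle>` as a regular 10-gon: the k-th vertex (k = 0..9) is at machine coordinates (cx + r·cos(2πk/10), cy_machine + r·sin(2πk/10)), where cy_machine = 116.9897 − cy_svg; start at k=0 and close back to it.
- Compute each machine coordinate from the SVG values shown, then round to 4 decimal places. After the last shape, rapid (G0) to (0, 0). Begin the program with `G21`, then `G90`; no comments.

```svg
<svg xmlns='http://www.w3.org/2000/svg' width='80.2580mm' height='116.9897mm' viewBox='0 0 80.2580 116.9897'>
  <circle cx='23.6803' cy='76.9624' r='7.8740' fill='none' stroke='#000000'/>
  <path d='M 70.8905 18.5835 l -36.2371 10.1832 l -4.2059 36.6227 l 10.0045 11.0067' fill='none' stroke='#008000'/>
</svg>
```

Since the viewBox matches the mm dimensions, user units are millimetres directly. The only transform is the Y-flip y_m = 116.9897 − y_svg.

Shape 1 is a circle drawn with `<circle>`. Its stroke #000000 means cut at S829, F1069. After flipping Y the toolpath is (31.5543,40.0273) → (30.0505,44.6555) → (26.1135,47.5159) → (21.2471,47.5159) → (17.3101,44.6555) → (15.8063,40.0273) → (17.3101,35.3991) → (21.2471,32.5387) → (26.1135,32.5387) → (30.0505,35.3991) → (31.5543,40.0273), returning to the start.

Shape 2 is a open polyline drawn with `<path>`. Its stroke #008000 means engrave at S309, F3417. After flipping Y the toolpath is (70.8905,98.4062) → (34.6534,88.2230) → (30.4475,51.6003) → (40.4520,40.5936).

G21
G90
G0 X31.5543 Y40.0273
M4 S829
G01 X30.0505 Y44.6555 F1069
G01 X26.1135 Y47.5159
G01 X21.2471 Y47.5159
G01 X17.3101 Y44.6555
G01 X15.8063 Y40.0273
G01 X17.3101 Y35.3991
G01 X21.2471 Y32.5387
G01 X26.1135 Y32.5387
G01 X30.0505 Y35.3991
G01 X31.5543 Y40.0273
M5
G0 X70.8905 Y98.4062
M4 S309
G01 X34.6534 Y88.2230 F3417
G01 X30.4475 Y51.6003
G01 X40.4520 Y40.5936
M5
G0 X0.0000 Y0.0000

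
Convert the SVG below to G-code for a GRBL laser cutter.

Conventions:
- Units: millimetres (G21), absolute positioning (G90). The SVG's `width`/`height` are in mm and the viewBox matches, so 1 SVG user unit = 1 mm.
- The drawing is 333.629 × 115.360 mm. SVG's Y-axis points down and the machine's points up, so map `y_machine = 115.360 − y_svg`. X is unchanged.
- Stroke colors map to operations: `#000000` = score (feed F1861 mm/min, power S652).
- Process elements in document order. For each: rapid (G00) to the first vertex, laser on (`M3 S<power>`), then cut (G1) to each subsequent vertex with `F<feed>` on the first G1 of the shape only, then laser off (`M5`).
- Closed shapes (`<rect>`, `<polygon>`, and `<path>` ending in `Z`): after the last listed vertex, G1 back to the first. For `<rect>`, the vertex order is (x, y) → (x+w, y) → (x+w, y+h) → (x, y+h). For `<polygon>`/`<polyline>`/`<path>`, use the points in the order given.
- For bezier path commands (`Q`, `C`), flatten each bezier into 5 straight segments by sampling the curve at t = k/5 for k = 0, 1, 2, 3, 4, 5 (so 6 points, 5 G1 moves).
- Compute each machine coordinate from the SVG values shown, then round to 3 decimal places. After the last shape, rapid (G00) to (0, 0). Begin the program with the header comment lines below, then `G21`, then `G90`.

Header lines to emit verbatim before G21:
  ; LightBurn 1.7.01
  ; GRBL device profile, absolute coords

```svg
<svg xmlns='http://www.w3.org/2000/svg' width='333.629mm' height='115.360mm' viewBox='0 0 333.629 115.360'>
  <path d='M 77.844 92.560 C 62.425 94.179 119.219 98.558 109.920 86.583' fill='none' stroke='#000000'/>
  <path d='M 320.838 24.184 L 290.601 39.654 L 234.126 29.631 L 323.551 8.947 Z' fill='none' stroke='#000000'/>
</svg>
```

Since the viewBox matches the mm dimensions, user units are millimetres directly. The only transform is the Y-flip y_m = 115.360 − y_svg.

Shape 1 is a cubic bezier drawn with `<path>`. Its stroke #000000 means score at S652, F1861. After flipping Y the toolpath is (77.844,22.800) → (76.152,21.650) → (85.152,20.756) → (98.206,21.034) → (108.675,23.402) → (109.920,28.777).

Shape 2 is a closed polygon drawn with `<path>`. Its stroke #000000 means score at S652, F1861. After flipping Y the toolpath is (320.838,91.176) → (290.601,75.706) → (234.126,85.729) → (323.551,106.413) → (320.838,91.176), returning to the start.

; LightBurn 1.7.01
; GRBL device profile, absolute coords
G21
G90
G00 X77.844 Y22.800
M3 S652
G1 X76.152 Y21.650 F1861
G1 X85.152 Y20.756
G1 X98.206 Y21.034
G1 X108.675 Y23.402
G1 X109.920 Y28.777
M5
G00 X320.838 Y91.176
M3 S652
G1 X290.601 Y75.706 F1861
G1 X234.126 Y85.729
G1 X323.551 Y106.413
G1 X320.838 Y91.176
M5
G00 X0.000 Y0.000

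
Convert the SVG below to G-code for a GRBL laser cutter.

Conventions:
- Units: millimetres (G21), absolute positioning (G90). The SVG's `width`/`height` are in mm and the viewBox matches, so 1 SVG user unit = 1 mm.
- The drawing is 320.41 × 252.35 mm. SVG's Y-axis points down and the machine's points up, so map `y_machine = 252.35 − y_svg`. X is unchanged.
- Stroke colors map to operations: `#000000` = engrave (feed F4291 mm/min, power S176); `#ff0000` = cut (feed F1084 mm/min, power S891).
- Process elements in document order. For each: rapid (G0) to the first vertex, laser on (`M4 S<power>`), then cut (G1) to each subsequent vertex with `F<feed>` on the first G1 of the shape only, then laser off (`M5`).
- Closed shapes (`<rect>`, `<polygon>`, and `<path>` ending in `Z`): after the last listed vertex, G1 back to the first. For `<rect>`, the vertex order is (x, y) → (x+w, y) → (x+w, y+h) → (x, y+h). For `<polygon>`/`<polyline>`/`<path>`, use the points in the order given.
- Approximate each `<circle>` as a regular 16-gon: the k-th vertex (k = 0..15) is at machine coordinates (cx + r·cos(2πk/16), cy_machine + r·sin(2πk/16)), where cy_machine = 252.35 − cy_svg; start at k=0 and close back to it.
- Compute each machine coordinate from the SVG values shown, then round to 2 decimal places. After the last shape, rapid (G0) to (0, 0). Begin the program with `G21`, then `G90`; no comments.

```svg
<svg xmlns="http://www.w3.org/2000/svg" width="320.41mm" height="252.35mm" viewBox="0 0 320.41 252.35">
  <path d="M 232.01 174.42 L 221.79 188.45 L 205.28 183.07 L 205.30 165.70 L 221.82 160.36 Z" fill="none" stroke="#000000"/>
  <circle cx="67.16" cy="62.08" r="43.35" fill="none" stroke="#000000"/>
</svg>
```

G21
G90
G0 X232.01 Y77.93
M4 S176
G1 X221.79 Y63.90 F4291
G1 X205.28 Y69.28
G1 X205.30 Y86.65
G1 X221.82 Y91.99
G1 X232.01 Y77.93
M5
G0 X110.51 Y190.27
M4 S176
G1 X107.21 Y206.86 F4291
G1 X97.81 Y220.92
G1 X83.75 Y230.32
G1 X67.16 Y233.62
G1 X50.57 Y230.32
G1 X36.51 Y220.92
G1 X27.11 Y206.86
G1 X23.81 Y190.27
G1 X27.11 Y173.68
G1 X36.51 Y159.62
G1 X50.57 Y150.22
G1 X67.16 Y146.92
G1 X83.75 Y150.22
G1 X97.81 Y159.62
G1 X107.21 Y173.68
G1 X110.51 Y190.27
M5
G0 X0.00 Y0.00

1 u = 1 mm; y_m = 252.35 − y.

[1] `<path>` regular polygon, #000000→engrave S176 F4291: (232.01,77.93) → (221.79,63.90) → (205.28,69.28) → (205.30,86.65) → (221.82,91.99) → (232.01,77.93) (closed)

[2] `<circle>` circle, #000000→engrave S176 F4291: (110.51,190.27) → (107.21,206.86) → (97.81,220.92) → (83.75,230.32) → (67.16,233.62) → (50.57,230.32) → (36.51,220.92) → (27.11,206.86) → (23.81,190.27) → (27.11,173.68) → (36.51,159.62) → (50.57,150.22) → (67.16,146.92) → (83.75,150.22) → (97.81,159.62) → (107.21,173.68) → (110.51,190.27) (closed)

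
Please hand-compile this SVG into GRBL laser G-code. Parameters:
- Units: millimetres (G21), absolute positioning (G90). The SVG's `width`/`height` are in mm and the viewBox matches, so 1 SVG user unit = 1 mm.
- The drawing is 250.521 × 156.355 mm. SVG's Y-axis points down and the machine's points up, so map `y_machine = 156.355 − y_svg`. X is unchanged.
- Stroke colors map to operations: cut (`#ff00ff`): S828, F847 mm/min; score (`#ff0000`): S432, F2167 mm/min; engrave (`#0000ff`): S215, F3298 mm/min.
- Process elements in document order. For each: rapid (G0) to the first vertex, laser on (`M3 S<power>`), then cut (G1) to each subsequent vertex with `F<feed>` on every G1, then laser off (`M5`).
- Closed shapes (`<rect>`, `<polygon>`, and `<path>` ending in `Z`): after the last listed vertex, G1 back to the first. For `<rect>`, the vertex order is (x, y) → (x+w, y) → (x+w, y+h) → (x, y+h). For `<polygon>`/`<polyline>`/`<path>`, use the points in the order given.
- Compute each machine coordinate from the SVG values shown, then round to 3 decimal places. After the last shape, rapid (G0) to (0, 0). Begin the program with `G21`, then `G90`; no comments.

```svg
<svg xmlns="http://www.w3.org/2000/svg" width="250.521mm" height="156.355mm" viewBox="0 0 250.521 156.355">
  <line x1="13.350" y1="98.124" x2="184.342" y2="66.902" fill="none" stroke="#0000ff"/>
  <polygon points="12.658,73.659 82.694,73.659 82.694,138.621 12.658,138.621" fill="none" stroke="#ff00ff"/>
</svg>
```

1 u = 1 mm; y_m = 156.355 − y.

[1] `<line>` line segment, #0000ff→engrave S215 F3298: (13.350,58.231) → (184.342,89.453)

[2] `<polygon>` rectangle, #ff00ff→cut S828 F847: (12.658,82.696) → (82.694,82.696) → (82.694,17.734) → (12.658,17.734) → (12.658,82.696) (closed)

G21
G90
G0 X13.350 Y58.231
M3 S215
G1 X184.342 Y89.453 F3298
M5
G0 X12.658 Y82.696
M3 S828
G1 X82.694 Y82.696 F847
G1 X82.694 Y17.734 F847
G1 X12.658 Y17.734 F847
G1 X12.658 Y82.696 F847
M5
G0 X0.000 Y0.000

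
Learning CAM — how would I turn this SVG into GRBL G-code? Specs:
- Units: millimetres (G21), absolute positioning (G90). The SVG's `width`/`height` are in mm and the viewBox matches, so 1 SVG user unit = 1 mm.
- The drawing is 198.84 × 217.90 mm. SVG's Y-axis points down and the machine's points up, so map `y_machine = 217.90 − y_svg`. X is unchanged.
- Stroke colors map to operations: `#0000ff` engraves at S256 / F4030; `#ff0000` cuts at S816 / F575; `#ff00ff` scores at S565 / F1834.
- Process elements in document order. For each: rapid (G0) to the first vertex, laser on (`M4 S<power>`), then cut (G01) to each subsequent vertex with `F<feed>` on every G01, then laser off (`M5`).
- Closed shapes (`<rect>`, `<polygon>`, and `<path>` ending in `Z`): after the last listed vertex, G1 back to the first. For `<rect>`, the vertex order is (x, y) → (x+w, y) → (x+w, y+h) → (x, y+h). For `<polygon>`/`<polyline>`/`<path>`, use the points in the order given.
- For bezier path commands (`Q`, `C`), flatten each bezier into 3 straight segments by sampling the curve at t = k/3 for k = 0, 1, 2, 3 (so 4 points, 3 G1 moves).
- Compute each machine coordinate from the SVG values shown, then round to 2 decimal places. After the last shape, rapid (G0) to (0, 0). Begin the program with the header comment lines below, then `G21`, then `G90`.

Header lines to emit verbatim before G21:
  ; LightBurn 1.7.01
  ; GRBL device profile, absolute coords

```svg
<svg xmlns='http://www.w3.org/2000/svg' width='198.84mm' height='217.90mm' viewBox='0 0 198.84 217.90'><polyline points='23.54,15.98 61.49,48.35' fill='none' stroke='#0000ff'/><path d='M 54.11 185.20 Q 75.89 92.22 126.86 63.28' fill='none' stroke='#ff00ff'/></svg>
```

viewBox `0 0 198.84 217.90` with mm width/height → 1 unit = 1 mm. Flip: y_m = 217.90 − y_svg.

**Shape 1** — `<polyline>` line segment, stroke `#0000ff` → engrave (S256, F4030). Machine vertices: (23.54,201.92) → (61.49,169.55). Open path.

**Shape 2** — `<path>` quadratic bezier, stroke `#ff00ff` → score (S565, F1834). Control points (SVG): P0=(54.11,185.20), P1=(75.89,92.22), P2=(126.86,63.28); sampled at t=k/3. Machine vertices: (54.11,32.70) → (71.87,87.57) → (96.12,128.21) → (126.86,154.62). Open path.

; LightBurn 1.7.01
; GRBL device profile, absolute coords
G21
G90
G0 X23.54 Y201.92
M4 S256
G01 X61.49 Y169.55 F4030
M5
G0 X54.11 Y32.70
M4 S565
G01 X71.87 Y87.57 F1834
G01 X96.12 Y128.21 F1834
G01 X126.86 Y154.62 F1834
M5
G0 X0.00 Y0.00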